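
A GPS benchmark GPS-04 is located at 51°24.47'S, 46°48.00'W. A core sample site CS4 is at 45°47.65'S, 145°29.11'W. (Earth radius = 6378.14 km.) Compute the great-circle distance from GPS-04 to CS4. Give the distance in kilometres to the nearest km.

GPS-04: φ = -51.40783°, λ = -46.80000°
CS4: φ = -45.79417°, λ = -145.48517°
Δφ = 5.6137°,  Δλ = -98.6852°
a = sin²(Δφ/2) + cos φ₁ cos φ₂ sin²(Δλ/2) = 0.252694
c = 2·arcsin(√a) = 1.053409 rad = 60.3559°
d = R·c = 6378.14 × 1.053409 = 6718.8 km

6719 km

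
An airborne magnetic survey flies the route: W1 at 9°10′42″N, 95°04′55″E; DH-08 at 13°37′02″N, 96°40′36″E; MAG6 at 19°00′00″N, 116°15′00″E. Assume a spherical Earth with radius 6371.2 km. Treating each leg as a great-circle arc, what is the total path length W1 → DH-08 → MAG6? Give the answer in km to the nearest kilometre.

2695 km

W1: φ = +9.17833°, λ = +95.08194°
DH-08: φ = +13.61722°, λ = +96.67667°
MAG6: φ = +19.00000°, λ = +116.25000°
W1→DH-08: c = 0.082135 rad, d = 523.30 km
DH-08→MAG6: c = 0.340799 rad, d = 2171.30 km
Total = 523.30 + 2171.30 = 2694.60 km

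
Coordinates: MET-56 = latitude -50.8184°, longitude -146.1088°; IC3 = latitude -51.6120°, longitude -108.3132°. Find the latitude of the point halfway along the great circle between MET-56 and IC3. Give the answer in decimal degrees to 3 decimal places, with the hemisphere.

52.755°S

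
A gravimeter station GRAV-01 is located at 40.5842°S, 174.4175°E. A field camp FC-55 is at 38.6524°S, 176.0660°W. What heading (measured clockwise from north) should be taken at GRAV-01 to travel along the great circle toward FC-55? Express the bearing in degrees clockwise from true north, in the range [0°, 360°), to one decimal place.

78.3°

Δλ = 9.5165°
y = sin Δλ · cos φ₂ = 0.129116
x = cos φ₁ sin φ₂ − sin φ₁ cos φ₂ cos Δλ = 0.026718
θ = atan2(y, x) = 78.3088° → 78.3088° (mod 360°)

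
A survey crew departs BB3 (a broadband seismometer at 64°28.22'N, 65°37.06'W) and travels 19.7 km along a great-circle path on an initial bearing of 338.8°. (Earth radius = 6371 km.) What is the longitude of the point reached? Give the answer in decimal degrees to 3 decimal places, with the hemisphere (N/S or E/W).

65.767°W

BB3: φ = +64.47033°, λ = -65.61767°
δ = d/R = 19.7/6371 = 0.003092 rad
φ₂ = arcsin(sin φ₁ cos δ + cos φ₁ sin δ cos θ)
   = arcsin(0.90236·1.00000 + 0.43098·0.00309·0.93232) = 64.63543°
λ₂ = λ₁ + atan2(sin θ sin δ cos φ₁, cos δ − sin φ₁ sin φ₂) = -65.76723°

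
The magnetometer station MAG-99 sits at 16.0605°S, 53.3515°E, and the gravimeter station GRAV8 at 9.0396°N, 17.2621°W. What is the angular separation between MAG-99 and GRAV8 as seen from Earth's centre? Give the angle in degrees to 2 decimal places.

Δφ = 25.1001°,  Δλ = -70.6136°
a = sin²(Δφ/2) + cos φ₁ cos φ₂ sin²(Δλ/2) = 0.364223
c = 2·arcsin(√a) = 1.295790 rad = 74.2433°

74.24°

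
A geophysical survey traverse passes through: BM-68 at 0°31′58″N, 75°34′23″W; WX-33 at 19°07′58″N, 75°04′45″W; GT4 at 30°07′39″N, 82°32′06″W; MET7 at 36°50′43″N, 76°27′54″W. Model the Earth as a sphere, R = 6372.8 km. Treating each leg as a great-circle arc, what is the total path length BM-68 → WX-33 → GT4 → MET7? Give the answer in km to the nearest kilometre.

BM-68: φ = +0.53278°, λ = -75.57306°
WX-33: φ = +19.13278°, λ = -75.07917°
GT4: φ = +30.12750°, λ = -82.53500°
MET7: φ = +36.84528°, λ = -76.46500°
BM-68→WX-33: c = 0.324741 rad, d = 2069.51 km
WX-33→GT4: c = 0.225260 rad, d = 1435.54 km
GT4→MET7: c = 0.146734 rad, d = 935.11 km
Total = 2069.51 + 1435.54 + 935.11 = 4440.16 km

4440 km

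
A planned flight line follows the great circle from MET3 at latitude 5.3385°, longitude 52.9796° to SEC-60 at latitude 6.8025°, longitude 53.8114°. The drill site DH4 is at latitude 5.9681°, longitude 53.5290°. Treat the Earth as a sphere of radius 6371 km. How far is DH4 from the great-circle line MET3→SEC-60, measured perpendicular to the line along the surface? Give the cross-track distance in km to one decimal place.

δ₁₃ = central angle MET3→DH4 = 0.014553 rad  (haversine)
θ₁₃ = bearing MET3→DH4 = 40.943°,  θ₁₂ = bearing MET3→SEC-60 = 29.423°
dₓₜ = R·arcsin(sin δ₁₃ · sin(θ₁₃ − θ₁₂)) = 6371·arcsin(0.01455·sin(11.521°)) = 18.517 km
|dₓₜ| = 18.517 km

18.5 km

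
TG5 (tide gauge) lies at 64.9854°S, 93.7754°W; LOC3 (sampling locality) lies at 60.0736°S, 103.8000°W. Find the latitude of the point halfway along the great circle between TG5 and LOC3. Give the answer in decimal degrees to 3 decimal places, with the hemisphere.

Bx = cos φ₂ cos Δλ = 0.491271,  By = cos φ₂ sin Δλ = -0.086842
φₘ = atan2(sin φ₁ + sin φ₂, √((cos φ₁ + Bx)² + By²)) = -62.61863°
λₘ = λ₁ + atan2(By, cos φ₁ + Bx) = -99.20224°

62.619°S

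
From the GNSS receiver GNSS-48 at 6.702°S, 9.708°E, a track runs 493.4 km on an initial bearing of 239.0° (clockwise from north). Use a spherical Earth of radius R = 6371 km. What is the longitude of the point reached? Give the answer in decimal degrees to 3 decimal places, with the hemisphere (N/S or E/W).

5.858°E

δ = d/R = 493.4/6371 = 0.077445 rad
φ₂ = arcsin(sin φ₁ cos δ + cos φ₁ sin δ cos θ)
   = arcsin(-0.11671·0.99700 + 0.99317·0.07737·-0.51504) = -8.97076°
λ₂ = λ₁ + atan2(sin θ sin δ cos φ₁, cos δ − sin φ₁ sin φ₂) = 5.85838°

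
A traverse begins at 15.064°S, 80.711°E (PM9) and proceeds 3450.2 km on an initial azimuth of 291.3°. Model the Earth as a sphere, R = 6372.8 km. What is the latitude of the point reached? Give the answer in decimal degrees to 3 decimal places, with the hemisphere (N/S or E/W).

2.405°S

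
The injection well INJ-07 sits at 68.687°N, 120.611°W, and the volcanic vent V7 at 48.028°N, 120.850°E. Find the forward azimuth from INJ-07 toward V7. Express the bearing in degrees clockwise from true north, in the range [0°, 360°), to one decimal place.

Δλ = -118.5390°
y = sin Δλ · cos φ₂ = -0.587507
x = cos φ₁ sin φ₂ − sin φ₁ cos φ₂ cos Δλ = 0.567881
θ = atan2(y, x) = -45.9732° → 314.0268° (mod 360°)

314.0°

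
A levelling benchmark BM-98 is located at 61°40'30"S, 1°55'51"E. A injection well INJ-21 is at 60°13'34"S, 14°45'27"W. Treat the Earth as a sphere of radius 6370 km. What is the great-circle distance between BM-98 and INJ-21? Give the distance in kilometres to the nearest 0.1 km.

BM-98: φ = -61.67500°, λ = +1.93083°
INJ-21: φ = -60.22611°, λ = -14.75750°
Δφ = 1.4489°,  Δλ = -16.6883°
a = sin²(Δφ/2) + cos φ₁ cos φ₂ sin²(Δλ/2) = 0.005122
c = 2·arcsin(√a) = 0.143255 rad = 8.2079°
d = R·c = 6370 × 0.143255 = 912.5 km

912.5 km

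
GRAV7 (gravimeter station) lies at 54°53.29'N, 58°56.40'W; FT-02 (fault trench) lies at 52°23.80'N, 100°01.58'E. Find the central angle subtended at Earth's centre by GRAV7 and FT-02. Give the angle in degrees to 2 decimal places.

71.31°

GRAV7: φ = +54.88817°, λ = -58.94000°
FT-02: φ = +52.39667°, λ = +100.02633°
Δφ = -2.4915°,  Δλ = 158.9663°
a = sin²(Δφ/2) + cos φ₁ cos φ₂ sin²(Δλ/2) = 0.339746
c = 2·arcsin(√a) = 1.244532 rad = 71.3064°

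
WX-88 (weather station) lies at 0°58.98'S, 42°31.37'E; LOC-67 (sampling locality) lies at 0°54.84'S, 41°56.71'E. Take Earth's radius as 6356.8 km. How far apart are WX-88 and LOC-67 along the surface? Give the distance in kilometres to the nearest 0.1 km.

64.5 km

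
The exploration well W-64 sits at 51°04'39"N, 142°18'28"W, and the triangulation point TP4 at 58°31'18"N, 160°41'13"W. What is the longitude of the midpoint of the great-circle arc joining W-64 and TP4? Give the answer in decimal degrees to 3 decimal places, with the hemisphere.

150.643°W

W-64: φ = +51.07750°, λ = -142.30778°
TP4: φ = +58.52167°, λ = -160.68694°
Bx = cos φ₂ cos Δλ = 0.495540,  By = cos φ₂ sin Δλ = -0.164644
φₘ = atan2(sin φ₁ + sin φ₂, √((cos φ₁ + Bx)² + By²)) = 55.14446°
λₘ = λ₁ + atan2(By, cos φ₁ + Bx) = -150.64263°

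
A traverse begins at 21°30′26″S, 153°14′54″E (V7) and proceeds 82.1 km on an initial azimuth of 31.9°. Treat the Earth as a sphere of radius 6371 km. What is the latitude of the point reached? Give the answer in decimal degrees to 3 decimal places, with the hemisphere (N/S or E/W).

20.880°S

V7: φ = -21.50722°, λ = +153.24833°
δ = d/R = 82.1/6371 = 0.012887 rad
φ₂ = arcsin(sin φ₁ cos δ + cos φ₁ sin δ cos θ)
   = arcsin(-0.36662·0.99992 + 0.93037·0.01289·0.84897) = -20.87987°
λ₂ = λ₁ + atan2(sin θ sin δ cos φ₁, cos δ − sin φ₁ sin φ₂) = 153.66592°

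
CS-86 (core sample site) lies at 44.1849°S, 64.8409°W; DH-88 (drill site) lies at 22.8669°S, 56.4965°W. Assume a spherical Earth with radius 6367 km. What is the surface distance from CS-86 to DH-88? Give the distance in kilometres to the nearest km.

Δφ = 21.3180°,  Δλ = 8.3444°
a = sin²(Δφ/2) + cos φ₁ cos φ₂ sin²(Δλ/2) = 0.037709
c = 2·arcsin(√a) = 0.390859 rad = 22.3946°
d = R·c = 6367 × 0.390859 = 2488.6 km

2489 km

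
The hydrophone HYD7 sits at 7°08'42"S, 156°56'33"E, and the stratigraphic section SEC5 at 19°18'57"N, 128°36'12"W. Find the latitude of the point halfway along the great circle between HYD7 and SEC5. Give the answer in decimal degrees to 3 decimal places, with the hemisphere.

7.625°N

HYD7: φ = -7.14500°, λ = +156.94250°
SEC5: φ = +19.31583°, λ = -128.60333°
Bx = cos φ₂ cos Δλ = 0.252923,  By = cos φ₂ sin Δλ = 0.909185
φₘ = atan2(sin φ₁ + sin φ₂, √((cos φ₁ + Bx)² + By²)) = 7.62480°
λₘ = λ₁ + atan2(By, cos φ₁ + Bx) = -166.92144°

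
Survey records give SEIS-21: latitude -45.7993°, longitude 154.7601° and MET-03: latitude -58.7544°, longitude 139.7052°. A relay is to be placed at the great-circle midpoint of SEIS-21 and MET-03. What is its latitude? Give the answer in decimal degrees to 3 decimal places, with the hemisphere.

Bx = cos φ₂ cos Δλ = 0.500904,  By = cos φ₂ sin Δλ = -0.134731
φₘ = atan2(sin φ₁ + sin φ₂, √((cos φ₁ + Bx)² + By²)) = -52.51138°
λₘ = λ₁ + atan2(By, cos φ₁ + Bx) = 148.34379°

52.511°S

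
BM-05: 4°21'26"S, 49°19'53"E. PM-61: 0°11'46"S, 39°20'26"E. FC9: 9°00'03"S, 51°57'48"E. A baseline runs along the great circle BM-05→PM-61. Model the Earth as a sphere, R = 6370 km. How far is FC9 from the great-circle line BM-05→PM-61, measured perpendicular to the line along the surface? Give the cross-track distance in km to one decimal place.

367.6 km

BM-05: φ = -4.35722°, λ = +49.33139°
PM-61: φ = -0.19611°, λ = +39.34056°
FC9: φ = -9.00083°, λ = +51.96333°
δ₁₃ = central angle BM-05→FC9 = 0.092999 rad  (haversine)
θ₁₃ = bearing BM-05→FC9 = 150.765°,  θ₁₂ = bearing BM-05→PM-61 = 292.372°
dₓₜ = R·arcsin(sin δ₁₃ · sin(θ₁₃ − θ₁₂)) = 6370·arcsin(0.09287·sin(-141.607°)) = -367.588 km
|dₓₜ| = 367.588 km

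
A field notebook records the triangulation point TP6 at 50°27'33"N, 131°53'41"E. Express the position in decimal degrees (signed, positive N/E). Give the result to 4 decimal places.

+50.4592°, +131.8947°

lat: 50.4592° N → +50.4592°
lon: 131.8947° E → +131.8947°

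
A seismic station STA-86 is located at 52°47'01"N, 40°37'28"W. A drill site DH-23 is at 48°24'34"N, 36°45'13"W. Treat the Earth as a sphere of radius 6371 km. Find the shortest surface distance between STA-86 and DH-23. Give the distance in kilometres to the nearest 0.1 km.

557.7 km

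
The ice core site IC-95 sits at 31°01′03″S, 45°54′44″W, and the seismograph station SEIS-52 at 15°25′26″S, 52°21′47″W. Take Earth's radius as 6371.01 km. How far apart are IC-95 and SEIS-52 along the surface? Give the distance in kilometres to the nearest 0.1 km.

IC-95: φ = -31.01750°, λ = -45.91222°
SEIS-52: φ = -15.42389°, λ = -52.36306°
Δφ = 15.5936°,  Δλ = -6.4508°
a = sin²(Δφ/2) + cos φ₁ cos φ₂ sin²(Δλ/2) = 0.021019
c = 2·arcsin(√a) = 0.290984 rad = 16.6722°
d = R·c = 6371.01 × 0.290984 = 1853.9 km

1853.9 km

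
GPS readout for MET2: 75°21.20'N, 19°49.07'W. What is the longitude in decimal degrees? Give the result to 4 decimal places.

19.8178°W

19° + 49.07′/60 = 19 + 0.81783 = 19.8178°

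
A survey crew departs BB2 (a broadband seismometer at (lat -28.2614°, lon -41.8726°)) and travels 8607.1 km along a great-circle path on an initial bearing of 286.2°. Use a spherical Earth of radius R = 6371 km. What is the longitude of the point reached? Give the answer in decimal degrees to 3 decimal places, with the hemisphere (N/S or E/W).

112.967°W

δ = d/R = 8607.1/6371 = 1.350981 rad
φ₂ = arcsin(sin φ₁ cos δ + cos φ₁ sin δ cos θ)
   = arcsin(-0.47349·0.21805 + 0.88080·0.97594·0.27899) = 7.84977°
λ₂ = λ₁ + atan2(sin θ sin δ cos φ₁, cos δ − sin φ₁ sin φ₂) = -112.96666°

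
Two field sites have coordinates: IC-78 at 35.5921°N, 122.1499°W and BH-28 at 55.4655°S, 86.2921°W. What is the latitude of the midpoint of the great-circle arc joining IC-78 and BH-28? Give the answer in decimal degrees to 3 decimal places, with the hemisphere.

10.416°S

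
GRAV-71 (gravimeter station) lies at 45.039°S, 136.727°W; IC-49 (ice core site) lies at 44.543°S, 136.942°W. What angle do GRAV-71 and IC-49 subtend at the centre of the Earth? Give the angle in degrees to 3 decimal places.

0.519°

Δφ = 0.4960°,  Δλ = -0.2150°
a = sin²(Δφ/2) + cos φ₁ cos φ₂ sin²(Δλ/2) = 0.000021
c = 2·arcsin(√a) = 0.009057 rad = 0.5189°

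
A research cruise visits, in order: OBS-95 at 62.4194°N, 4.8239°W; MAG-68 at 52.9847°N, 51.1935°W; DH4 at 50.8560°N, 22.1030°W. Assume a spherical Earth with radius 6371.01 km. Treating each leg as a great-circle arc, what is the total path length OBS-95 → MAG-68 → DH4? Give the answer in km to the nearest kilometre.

OBS-95→MAG-68: c = 0.450876 rad, d = 2872.54 km
MAG-68→DH4: c = 0.313148 rad, d = 1995.07 km
Total = 2872.54 + 1995.07 = 4867.60 km

4868 km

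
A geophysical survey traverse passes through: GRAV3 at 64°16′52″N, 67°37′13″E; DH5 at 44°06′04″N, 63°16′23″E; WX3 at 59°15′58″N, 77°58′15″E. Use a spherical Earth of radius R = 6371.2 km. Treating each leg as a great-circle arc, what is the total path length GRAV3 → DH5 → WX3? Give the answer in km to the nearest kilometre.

4218 km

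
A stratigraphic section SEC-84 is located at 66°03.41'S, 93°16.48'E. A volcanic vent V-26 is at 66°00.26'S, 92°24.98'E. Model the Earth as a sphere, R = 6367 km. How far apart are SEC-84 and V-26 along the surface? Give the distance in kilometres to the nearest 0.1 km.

SEC-84: φ = -66.05683°, λ = +93.27467°
V-26: φ = -66.00433°, λ = +92.41633°
Δφ = 0.0525°,  Δλ = -0.8583°
a = sin²(Δφ/2) + cos φ₁ cos φ₂ sin²(Δλ/2) = 0.000009
c = 2·arcsin(√a) = 0.006154 rad = 0.3526°
d = R·c = 6367 × 0.006154 = 39.2 km

39.2 km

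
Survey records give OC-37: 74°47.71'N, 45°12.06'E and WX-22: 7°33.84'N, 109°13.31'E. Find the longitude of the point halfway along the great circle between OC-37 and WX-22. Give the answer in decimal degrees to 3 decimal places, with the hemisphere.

97.190°E

OC-37: φ = +74.79517°, λ = +45.20100°
WX-22: φ = +7.56400°, λ = +109.22183°
Bx = cos φ₂ cos Δλ = 0.434233,  By = cos φ₂ sin Δλ = 0.891131
φₘ = atan2(sin φ₁ + sin φ₂, √((cos φ₁ + Bx)² + By²)) = 44.11521°
λₘ = λ₁ + atan2(By, cos φ₁ + Bx) = 97.19001°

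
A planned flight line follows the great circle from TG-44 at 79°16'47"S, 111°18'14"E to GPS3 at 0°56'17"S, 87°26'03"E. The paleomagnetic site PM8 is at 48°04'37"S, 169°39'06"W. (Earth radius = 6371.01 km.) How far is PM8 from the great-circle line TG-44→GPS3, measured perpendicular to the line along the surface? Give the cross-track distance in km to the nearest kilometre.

4037 km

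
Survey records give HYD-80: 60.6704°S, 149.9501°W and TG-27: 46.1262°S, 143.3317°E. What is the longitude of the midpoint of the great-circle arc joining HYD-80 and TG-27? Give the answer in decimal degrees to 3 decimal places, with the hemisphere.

Bx = cos φ₂ cos Δλ = 0.273939,  By = cos φ₂ sin Δλ = -0.636637
φₘ = atan2(sin φ₁ + sin φ₂, √((cos φ₁ + Bx)² + By²)) = -58.02351°
λₘ = λ₁ + atan2(By, cos φ₁ + Bx) = 170.23725°

170.237°E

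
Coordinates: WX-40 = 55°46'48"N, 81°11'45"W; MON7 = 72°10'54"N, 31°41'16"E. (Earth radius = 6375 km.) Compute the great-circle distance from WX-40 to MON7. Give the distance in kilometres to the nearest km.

WX-40: φ = +55.78000°, λ = -81.19583°
MON7: φ = +72.18167°, λ = +31.68778°
Δφ = 16.4017°,  Δλ = 112.8836°
a = sin²(Δφ/2) + cos φ₁ cos φ₂ sin²(Δλ/2) = 0.139849
c = 2·arcsin(√a) = 0.766558 rad = 43.9205°
d = R·c = 6375 × 0.766558 = 4886.8 km

4887 km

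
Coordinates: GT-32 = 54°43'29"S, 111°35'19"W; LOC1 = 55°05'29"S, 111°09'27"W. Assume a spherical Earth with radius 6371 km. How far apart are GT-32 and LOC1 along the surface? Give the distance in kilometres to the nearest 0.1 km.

49.2 km

GT-32: φ = -54.72472°, λ = -111.58861°
LOC1: φ = -55.09139°, λ = -111.15750°
Δφ = -0.3667°,  Δλ = 0.4311°
a = sin²(Δφ/2) + cos φ₁ cos φ₂ sin²(Δλ/2) = 0.000015
c = 2·arcsin(√a) = 0.007724 rad = 0.4426°
d = R·c = 6371 × 0.007724 = 49.2 km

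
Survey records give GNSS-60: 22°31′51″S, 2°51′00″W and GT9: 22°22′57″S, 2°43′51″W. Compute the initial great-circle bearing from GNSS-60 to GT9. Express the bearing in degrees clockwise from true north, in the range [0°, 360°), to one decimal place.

GNSS-60: φ = -22.53083°, λ = -2.85000°
GT9: φ = -22.38250°, λ = -2.73083°
Δλ = 0.1192°
y = sin Δλ · cos φ₂ = 0.001923
x = cos φ₁ sin φ₂ − sin φ₁ cos φ₂ cos Δλ = 0.002588
θ = atan2(y, x) = 36.6148° → 36.6148° (mod 360°)

36.6°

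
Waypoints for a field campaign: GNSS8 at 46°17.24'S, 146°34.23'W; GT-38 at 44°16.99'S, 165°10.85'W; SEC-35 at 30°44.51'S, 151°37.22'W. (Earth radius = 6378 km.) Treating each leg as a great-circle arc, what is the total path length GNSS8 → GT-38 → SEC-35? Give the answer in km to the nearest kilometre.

3391 km

GNSS8: φ = -46.28733°, λ = -146.57050°
GT-38: φ = -44.28317°, λ = -165.18083°
SEC-35: φ = -30.74183°, λ = -151.62033°
GNSS8→GT-38: c = 0.230641 rad, d = 1471.03 km
GT-38→SEC-35: c = 0.300973 rad, d = 1919.61 km
Total = 1471.03 + 1919.61 = 3390.64 km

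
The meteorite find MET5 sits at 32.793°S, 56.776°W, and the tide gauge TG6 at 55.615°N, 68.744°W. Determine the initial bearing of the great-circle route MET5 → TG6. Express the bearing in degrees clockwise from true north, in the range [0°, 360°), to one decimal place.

Δλ = -11.9680°
y = sin Δλ · cos φ₂ = -0.117110
x = cos φ₁ sin φ₂ − sin φ₁ cos φ₂ cos Δλ = 0.992965
θ = atan2(y, x) = -6.7264° → 353.2736° (mod 360°)

353.3°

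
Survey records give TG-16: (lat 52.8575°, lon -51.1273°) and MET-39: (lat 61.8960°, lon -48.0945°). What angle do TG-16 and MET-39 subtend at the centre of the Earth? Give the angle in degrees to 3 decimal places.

9.183°

Δφ = 9.0385°,  Δλ = 3.0328°
a = sin²(Δφ/2) + cos φ₁ cos φ₂ sin²(Δλ/2) = 0.006408
c = 2·arcsin(√a) = 0.160268 rad = 9.1827°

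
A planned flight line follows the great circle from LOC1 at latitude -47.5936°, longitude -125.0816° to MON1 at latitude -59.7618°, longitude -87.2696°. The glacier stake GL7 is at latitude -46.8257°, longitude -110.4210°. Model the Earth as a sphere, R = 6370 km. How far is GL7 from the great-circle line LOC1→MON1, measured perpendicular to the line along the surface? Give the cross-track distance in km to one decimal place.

δ₁₃ = central angle LOC1→GL7 = 0.174076 rad  (haversine)
θ₁₃ = bearing LOC1→GL7 = 91.008°,  θ₁₂ = bearing LOC1→MON1 = 133.095°
dₓₜ = R·arcsin(sin δ₁₃ · sin(θ₁₃ − θ₁₂)) = 6370·arcsin(0.17320·sin(-42.087°)) = -741.142 km
|dₓₜ| = 741.142 km

741.1 km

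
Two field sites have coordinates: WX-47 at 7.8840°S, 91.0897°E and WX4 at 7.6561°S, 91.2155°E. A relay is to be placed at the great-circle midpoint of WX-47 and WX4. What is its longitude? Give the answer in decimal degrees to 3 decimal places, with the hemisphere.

91.153°E

Bx = cos φ₂ cos Δλ = 0.991083,  By = cos φ₂ sin Δλ = 0.002176
φₘ = atan2(sin φ₁ + sin φ₂, √((cos φ₁ + Bx)² + By²)) = -7.77005°
λₘ = λ₁ + atan2(By, cos φ₁ + Bx) = 91.15262°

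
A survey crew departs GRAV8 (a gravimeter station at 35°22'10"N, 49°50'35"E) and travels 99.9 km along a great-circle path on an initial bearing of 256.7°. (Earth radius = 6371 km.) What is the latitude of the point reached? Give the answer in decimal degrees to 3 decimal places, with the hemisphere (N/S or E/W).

35.158°N

GRAV8: φ = +35.36944°, λ = +49.84306°
δ = d/R = 99.9/6371 = 0.015680 rad
φ₂ = arcsin(sin φ₁ cos δ + cos φ₁ sin δ cos θ)
   = arcsin(0.57885·0.99988 + 0.81544·0.01568·-0.23005) = 35.15805°
λ₂ = λ₁ + atan2(sin θ sin δ cos φ₁, cos δ − sin φ₁ sin φ₂) = 48.77361°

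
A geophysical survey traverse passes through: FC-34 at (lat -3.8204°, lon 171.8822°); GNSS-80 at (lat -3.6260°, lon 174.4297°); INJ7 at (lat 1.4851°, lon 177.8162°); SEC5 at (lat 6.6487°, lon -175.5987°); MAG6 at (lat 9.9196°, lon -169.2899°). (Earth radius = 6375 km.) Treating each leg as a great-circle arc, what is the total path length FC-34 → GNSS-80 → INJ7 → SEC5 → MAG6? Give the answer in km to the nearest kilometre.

2679 km

FC-34→GNSS-80: c = 0.044498 rad, d = 283.67 km
GNSS-80→INJ7: c = 0.106993 rad, d = 682.08 km
INJ7→SEC5: c = 0.145793 rad, d = 929.43 km
SEC5→MAG6: c = 0.122995 rad, d = 784.09 km
Total = 283.67 + 682.08 + 929.43 + 784.09 = 2679.28 km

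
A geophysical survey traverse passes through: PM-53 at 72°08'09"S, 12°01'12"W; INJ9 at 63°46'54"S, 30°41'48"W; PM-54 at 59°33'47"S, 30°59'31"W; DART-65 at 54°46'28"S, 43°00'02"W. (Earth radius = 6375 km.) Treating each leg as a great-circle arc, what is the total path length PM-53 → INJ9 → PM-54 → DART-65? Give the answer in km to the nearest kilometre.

2570 km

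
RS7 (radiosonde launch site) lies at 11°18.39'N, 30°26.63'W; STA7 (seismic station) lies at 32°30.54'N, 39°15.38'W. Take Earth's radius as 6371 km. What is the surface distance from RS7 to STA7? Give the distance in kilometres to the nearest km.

RS7: φ = +11.30650°, λ = -30.44383°
STA7: φ = +32.50900°, λ = -39.25633°
Δφ = 21.2025°,  Δλ = -8.8125°
a = sin²(Δφ/2) + cos φ₁ cos φ₂ sin²(Δλ/2) = 0.038727
c = 2·arcsin(√a) = 0.396169 rad = 22.6988°
d = R·c = 6371 × 0.396169 = 2524.0 km

2524 km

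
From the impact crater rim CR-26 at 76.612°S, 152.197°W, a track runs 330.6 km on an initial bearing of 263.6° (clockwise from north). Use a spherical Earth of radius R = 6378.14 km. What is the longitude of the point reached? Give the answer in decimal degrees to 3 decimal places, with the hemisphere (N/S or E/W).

165.052°W

δ = d/R = 330.6/6378.14 = 0.051833 rad
φ₂ = arcsin(sin φ₁ cos δ + cos φ₁ sin δ cos θ)
   = arcsin(-0.97282·0.99866 + 0.23154·0.05181·-0.11147) = -76.61959°
λ₂ = λ₁ + atan2(sin θ sin δ cos φ₁, cos δ − sin φ₁ sin φ₂) = -165.05223°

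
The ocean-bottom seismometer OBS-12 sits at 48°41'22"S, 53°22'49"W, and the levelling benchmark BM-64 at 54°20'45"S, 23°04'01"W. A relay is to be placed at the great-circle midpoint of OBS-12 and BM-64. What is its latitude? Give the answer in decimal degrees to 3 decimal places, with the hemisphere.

52.498°S

OBS-12: φ = -48.68944°, λ = -53.38028°
BM-64: φ = -54.34583°, λ = -23.06694°
Bx = cos φ₂ cos Δλ = 0.503197,  By = cos φ₂ sin Δλ = 0.294202
φₘ = atan2(sin φ₁ + sin φ₂, √((cos φ₁ + Bx)² + By²)) = -52.49773°
λₘ = λ₁ + atan2(By, cos φ₁ + Bx) = -39.18804°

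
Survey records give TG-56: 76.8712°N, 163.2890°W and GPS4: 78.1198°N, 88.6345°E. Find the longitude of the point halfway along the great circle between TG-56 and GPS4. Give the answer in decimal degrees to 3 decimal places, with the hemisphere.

Bx = cos φ₂ cos Δλ = -0.063877,  By = cos φ₂ sin Δλ = -0.195705
φₘ = atan2(sin φ₁ + sin φ₂, √((cos φ₁ + Bx)² + By²)) = 82.56290°
λₘ = λ₁ + atan2(By, cos φ₁ + Bx) = 146.54693°

146.547°E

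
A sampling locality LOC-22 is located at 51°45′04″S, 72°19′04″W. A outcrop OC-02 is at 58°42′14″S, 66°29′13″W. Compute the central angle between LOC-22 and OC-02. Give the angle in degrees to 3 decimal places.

LOC-22: φ = -51.75111°, λ = -72.31778°
OC-02: φ = -58.70389°, λ = -66.48694°
Δφ = -6.9528°,  Δλ = 5.8308°
a = sin²(Δφ/2) + cos φ₁ cos φ₂ sin²(Δλ/2) = 0.004509
c = 2·arcsin(√a) = 0.134396 rad = 7.7003°

7.700°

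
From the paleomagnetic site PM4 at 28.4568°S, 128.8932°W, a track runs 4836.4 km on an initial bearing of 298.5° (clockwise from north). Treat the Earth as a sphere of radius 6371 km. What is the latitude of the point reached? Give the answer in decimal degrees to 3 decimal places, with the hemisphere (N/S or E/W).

δ = d/R = 4836.4/6371 = 0.759127 rad
φ₂ = arcsin(sin φ₁ cos δ + cos φ₁ sin δ cos θ)
   = arcsin(-0.47650·0.72544 + 0.87918·0.68829·0.47716) = -3.26339°
λ₂ = λ₁ + atan2(sin θ sin δ cos φ₁, cos δ − sin φ₁ sin φ₂) = -166.18412°

3.263°S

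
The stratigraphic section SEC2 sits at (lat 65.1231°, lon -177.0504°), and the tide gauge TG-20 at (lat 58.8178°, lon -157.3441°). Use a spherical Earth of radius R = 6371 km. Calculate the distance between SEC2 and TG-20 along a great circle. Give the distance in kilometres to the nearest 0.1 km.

1237.5 km

Δφ = -6.3053°,  Δλ = 19.7063°
a = sin²(Δφ/2) + cos φ₁ cos φ₂ sin²(Δλ/2) = 0.009403
c = 2·arcsin(√a) = 0.194240 rad = 11.1291°
d = R·c = 6371 × 0.194240 = 1237.5 km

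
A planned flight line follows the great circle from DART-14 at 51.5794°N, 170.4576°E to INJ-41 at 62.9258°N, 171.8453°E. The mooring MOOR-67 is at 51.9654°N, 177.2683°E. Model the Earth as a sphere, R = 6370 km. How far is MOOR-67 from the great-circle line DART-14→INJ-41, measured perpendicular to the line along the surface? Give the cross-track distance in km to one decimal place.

461.5 km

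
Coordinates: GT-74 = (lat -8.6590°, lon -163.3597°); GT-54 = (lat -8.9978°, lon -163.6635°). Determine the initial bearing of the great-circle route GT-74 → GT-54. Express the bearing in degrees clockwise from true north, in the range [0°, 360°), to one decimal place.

221.5°

Δλ = -0.3038°
y = sin Δλ · cos φ₂ = -0.005237
x = cos φ₁ sin φ₂ − sin φ₁ cos φ₂ cos Δλ = -0.005915
θ = atan2(y, x) = -138.4800° → 221.5200° (mod 360°)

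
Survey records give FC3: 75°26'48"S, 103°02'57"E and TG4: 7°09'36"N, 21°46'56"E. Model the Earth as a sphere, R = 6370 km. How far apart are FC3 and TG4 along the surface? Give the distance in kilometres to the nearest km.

10534 km

FC3: φ = -75.44667°, λ = +103.04917°
TG4: φ = +7.16000°, λ = +21.78222°
Δφ = 82.6067°,  Δλ = -81.2669°
a = sin²(Δφ/2) + cos φ₁ cos φ₂ sin²(Δλ/2) = 0.541393
c = 2·arcsin(√a) = 1.653678 rad = 94.7488°
d = R·c = 6370 × 1.653678 = 10533.9 km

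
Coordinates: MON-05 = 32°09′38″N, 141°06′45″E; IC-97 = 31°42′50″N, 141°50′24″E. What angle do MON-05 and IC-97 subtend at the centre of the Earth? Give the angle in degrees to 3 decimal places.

MON-05: φ = +32.16056°, λ = +141.11250°
IC-97: φ = +31.71389°, λ = +141.84000°
Δφ = -0.4467°,  Δλ = 0.7275°
a = sin²(Δφ/2) + cos φ₁ cos φ₂ sin²(Δλ/2) = 0.000044
c = 2·arcsin(√a) = 0.013300 rad = 0.7620°

0.762°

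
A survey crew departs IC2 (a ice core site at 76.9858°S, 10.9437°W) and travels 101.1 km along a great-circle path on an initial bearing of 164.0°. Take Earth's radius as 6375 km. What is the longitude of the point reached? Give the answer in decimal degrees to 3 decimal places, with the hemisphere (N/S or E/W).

9.753°W

δ = d/R = 101.1/6375 = 0.015859 rad
φ₂ = arcsin(sin φ₁ cos δ + cos φ₁ sin δ cos θ)
   = arcsin(-0.97431·0.99987 + 0.22519·0.01586·-0.96126) = -77.85671°
λ₂ = λ₁ + atan2(sin θ sin δ cos φ₁, cos δ − sin φ₁ sin φ₂) = -9.75304°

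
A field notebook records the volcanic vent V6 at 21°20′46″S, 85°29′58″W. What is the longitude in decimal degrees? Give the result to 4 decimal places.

85° + 29′/60 + 58″/3600 = 85 + 0.48333 + 0.01611 = 85.4994°

85.4994°W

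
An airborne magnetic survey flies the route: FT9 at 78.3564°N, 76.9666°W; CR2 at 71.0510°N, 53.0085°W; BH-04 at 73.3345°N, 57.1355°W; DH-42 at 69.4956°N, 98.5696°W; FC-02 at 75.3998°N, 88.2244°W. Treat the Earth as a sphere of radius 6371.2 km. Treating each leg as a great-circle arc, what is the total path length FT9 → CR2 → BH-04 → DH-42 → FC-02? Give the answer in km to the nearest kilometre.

3583 km

FT9→CR2: c = 0.166107 rad, d = 1058.30 km
CR2→BH-04: c = 0.045514 rad, d = 289.98 km
BH-04→DH-42: c = 0.234571 rad, d = 1494.50 km
DH-42→FC-02: c = 0.116169 rad, d = 740.14 km
Total = 1058.30 + 289.98 + 1494.50 + 740.14 = 3582.91 km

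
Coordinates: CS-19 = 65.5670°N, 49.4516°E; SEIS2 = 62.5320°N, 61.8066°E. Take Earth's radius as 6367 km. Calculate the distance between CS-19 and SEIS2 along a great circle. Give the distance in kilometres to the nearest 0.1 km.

Δφ = -3.0350°,  Δλ = 12.3550°
a = sin²(Δφ/2) + cos φ₁ cos φ₂ sin²(Δλ/2) = 0.002911
c = 2·arcsin(√a) = 0.107952 rad = 6.1852°
d = R·c = 6367 × 0.107952 = 687.3 km

687.3 km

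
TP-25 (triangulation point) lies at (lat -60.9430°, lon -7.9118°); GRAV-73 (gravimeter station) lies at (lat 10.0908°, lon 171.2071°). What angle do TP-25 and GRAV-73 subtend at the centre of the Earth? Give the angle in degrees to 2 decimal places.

129.14°

Δφ = 71.0338°,  Δλ = 179.1189°
a = sin²(Δφ/2) + cos φ₁ cos φ₂ sin²(Δλ/2) = 0.815633
c = 2·arcsin(√a) = 2.253981 rad = 129.1436°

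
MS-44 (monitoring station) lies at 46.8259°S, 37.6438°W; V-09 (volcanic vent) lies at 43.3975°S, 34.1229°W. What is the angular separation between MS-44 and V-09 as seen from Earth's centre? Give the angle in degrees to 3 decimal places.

4.233°

Δφ = 3.4284°,  Δλ = 3.5209°
a = sin²(Δφ/2) + cos φ₁ cos φ₂ sin²(Δλ/2) = 0.001364
c = 2·arcsin(√a) = 0.073883 rad = 4.2332°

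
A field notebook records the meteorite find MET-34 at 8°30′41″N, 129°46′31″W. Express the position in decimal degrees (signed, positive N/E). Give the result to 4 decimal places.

lat: 8.5114° N → +8.5114°
lon: 129.7753° W → -129.7753°

+8.5114°, -129.7753°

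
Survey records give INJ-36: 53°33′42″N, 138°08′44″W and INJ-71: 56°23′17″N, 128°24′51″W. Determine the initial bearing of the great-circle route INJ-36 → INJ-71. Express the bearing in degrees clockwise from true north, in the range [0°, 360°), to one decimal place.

59.2°

INJ-36: φ = +53.56167°, λ = -138.14556°
INJ-71: φ = +56.38806°, λ = -128.41417°
Δλ = 9.7314°
y = sin Δλ · cos φ₂ = 0.093569
x = cos φ₁ sin φ₂ − sin φ₁ cos φ₂ cos Δλ = 0.055718
θ = atan2(y, x) = 59.2273° → 59.2273° (mod 360°)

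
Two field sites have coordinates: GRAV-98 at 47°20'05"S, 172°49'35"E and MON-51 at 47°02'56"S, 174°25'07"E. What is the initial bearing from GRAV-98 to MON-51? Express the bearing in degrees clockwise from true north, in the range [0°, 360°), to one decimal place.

75.8°

GRAV-98: φ = -47.33472°, λ = +172.82639°
MON-51: φ = -47.04889°, λ = +174.41861°
Δλ = 1.5922°
y = sin Δλ · cos φ₂ = 0.018933
x = cos φ₁ sin φ₂ − sin φ₁ cos φ₂ cos Δλ = 0.004795
θ = atan2(y, x) = 75.7870° → 75.7870° (mod 360°)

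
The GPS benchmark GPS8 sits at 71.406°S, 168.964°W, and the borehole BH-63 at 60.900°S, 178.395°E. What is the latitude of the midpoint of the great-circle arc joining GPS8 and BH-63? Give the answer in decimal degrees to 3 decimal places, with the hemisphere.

66.276°S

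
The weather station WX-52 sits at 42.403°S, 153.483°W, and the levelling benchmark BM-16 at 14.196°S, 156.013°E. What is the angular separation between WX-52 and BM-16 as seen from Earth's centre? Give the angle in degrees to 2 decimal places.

51.63°

Δφ = 28.2070°,  Δλ = -50.5040°
a = sin²(Δφ/2) + cos φ₁ cos φ₂ sin²(Δλ/2) = 0.189657
c = 2·arcsin(√a) = 0.901179 rad = 51.6337°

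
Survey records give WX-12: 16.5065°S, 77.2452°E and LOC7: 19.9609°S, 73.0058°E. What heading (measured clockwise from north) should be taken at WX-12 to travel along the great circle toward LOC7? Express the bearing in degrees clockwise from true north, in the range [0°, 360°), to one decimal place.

Δλ = -4.2394°
y = sin Δλ · cos φ₂ = -0.069483
x = cos φ₁ sin φ₂ − sin φ₁ cos φ₂ cos Δλ = -0.060985
θ = atan2(y, x) = -131.2732° → 228.7268° (mod 360°)

228.7°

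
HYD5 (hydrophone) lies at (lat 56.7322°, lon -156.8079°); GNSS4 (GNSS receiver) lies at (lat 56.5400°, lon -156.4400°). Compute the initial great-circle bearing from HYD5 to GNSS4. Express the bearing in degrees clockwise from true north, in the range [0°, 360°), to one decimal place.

Δλ = 0.3679°
y = sin Δλ · cos φ₂ = 0.003540
x = cos φ₁ sin φ₂ − sin φ₁ cos φ₂ cos Δλ = -0.003345
θ = atan2(y, x) = 133.3757° → 133.3757° (mod 360°)

133.4°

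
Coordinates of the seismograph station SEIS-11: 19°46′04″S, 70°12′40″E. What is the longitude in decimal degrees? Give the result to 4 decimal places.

70° + 12′/60 + 40″/3600 = 70 + 0.20000 + 0.01111 = 70.2111°

70.2111°E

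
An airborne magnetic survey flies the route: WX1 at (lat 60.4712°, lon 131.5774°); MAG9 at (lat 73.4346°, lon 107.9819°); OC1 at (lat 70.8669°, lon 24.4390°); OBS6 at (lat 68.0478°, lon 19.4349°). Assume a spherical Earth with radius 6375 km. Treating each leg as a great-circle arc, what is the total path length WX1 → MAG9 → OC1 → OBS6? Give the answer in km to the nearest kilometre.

WX1→MAG9: c = 0.273745 rad, d = 1745.12 km
MAG9→OC1: c = 0.412662 rad, d = 2630.72 km
OC1→OBS6: c = 0.057926 rad, d = 369.28 km
Total = 1745.12 + 2630.72 + 369.28 = 4745.12 km

4745 km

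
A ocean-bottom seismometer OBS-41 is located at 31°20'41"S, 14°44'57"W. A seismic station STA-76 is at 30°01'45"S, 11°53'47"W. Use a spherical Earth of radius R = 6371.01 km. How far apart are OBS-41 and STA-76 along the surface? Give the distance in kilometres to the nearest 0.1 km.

309.5 km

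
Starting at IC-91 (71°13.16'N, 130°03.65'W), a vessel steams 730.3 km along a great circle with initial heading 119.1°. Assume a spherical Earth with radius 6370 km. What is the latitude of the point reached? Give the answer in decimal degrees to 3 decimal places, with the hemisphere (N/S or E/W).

67.314°N

IC-91: φ = +71.21933°, λ = -130.06083°
δ = d/R = 730.3/6370 = 0.114647 rad
φ₂ = arcsin(sin φ₁ cos δ + cos φ₁ sin δ cos θ)
   = arcsin(0.94676·0.99344 + 0.32195·0.11440·-0.48634) = 67.31385°
λ₂ = λ₁ + atan2(sin θ sin δ cos φ₁, cos δ − sin φ₁ sin φ₂) = -115.04026°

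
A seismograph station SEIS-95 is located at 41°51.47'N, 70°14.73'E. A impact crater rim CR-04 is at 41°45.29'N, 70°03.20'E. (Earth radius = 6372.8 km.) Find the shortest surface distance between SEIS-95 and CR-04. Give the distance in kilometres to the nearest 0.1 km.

SEIS-95: φ = +41.85783°, λ = +70.24550°
CR-04: φ = +41.75483°, λ = +70.05333°
Δφ = -0.1030°,  Δλ = -0.1922°
a = sin²(Δφ/2) + cos φ₁ cos φ₂ sin²(Δλ/2) = 0.000002
c = 2·arcsin(√a) = 0.003079 rad = 0.1764°
d = R·c = 6372.8 × 0.003079 = 19.6 km

19.6 km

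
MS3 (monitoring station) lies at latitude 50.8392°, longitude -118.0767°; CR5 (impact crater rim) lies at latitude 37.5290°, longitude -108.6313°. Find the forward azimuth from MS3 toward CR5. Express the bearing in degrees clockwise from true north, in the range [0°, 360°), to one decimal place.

149.6°

Δλ = 9.4454°
y = sin Δλ · cos φ₂ = 0.130145
x = cos φ₁ sin φ₂ − sin φ₁ cos φ₂ cos Δλ = -0.221886
θ = atan2(y, x) = 149.6068° → 149.6068° (mod 360°)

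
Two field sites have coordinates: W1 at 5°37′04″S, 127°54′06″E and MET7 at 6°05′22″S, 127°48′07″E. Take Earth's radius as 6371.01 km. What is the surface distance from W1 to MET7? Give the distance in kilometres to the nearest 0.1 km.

W1: φ = -5.61778°, λ = +127.90167°
MET7: φ = -6.08944°, λ = +127.80194°
Δφ = -0.4717°,  Δλ = -0.0997°
a = sin²(Δφ/2) + cos φ₁ cos φ₂ sin²(Δλ/2) = 0.000018
c = 2·arcsin(√a) = 0.008412 rad = 0.4820°
d = R·c = 6371.01 × 0.008412 = 53.6 km

53.6 km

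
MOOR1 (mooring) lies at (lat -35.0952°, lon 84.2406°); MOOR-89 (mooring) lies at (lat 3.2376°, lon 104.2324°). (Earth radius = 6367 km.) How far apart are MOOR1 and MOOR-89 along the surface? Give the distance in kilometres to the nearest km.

Δφ = 38.3328°,  Δλ = 19.9918°
a = sin²(Δφ/2) + cos φ₁ cos φ₂ sin²(Δλ/2) = 0.132402
c = 2·arcsin(√a) = 0.744839 rad = 42.6762°
d = R·c = 6367 × 0.744839 = 4742.4 km

4742 km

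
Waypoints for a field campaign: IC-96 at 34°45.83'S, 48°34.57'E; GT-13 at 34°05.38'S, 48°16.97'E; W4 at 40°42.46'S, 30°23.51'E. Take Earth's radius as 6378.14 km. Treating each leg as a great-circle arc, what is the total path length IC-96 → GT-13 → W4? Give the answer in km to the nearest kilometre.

1821 km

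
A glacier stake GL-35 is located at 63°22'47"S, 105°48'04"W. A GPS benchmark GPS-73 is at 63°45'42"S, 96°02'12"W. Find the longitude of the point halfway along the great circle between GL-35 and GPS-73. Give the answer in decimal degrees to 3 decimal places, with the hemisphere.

100.952°W

GL-35: φ = -63.37972°, λ = -105.80111°
GPS-73: φ = -63.76167°, λ = -96.03667°
Bx = cos φ₂ cos Δλ = 0.435701,  By = cos φ₂ sin Δλ = 0.074980
φₘ = atan2(sin φ₁ + sin φ₂, √((cos φ₁ + Bx)² + By²)) = -63.65361°
λₘ = λ₁ + atan2(By, cos φ₁ + Bx) = -100.95171°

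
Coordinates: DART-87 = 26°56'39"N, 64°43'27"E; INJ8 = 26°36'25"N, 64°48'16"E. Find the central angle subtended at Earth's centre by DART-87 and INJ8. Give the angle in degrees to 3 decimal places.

0.345°

DART-87: φ = +26.94417°, λ = +64.72417°
INJ8: φ = +26.60694°, λ = +64.80444°
Δφ = -0.3372°,  Δλ = 0.0803°
a = sin²(Δφ/2) + cos φ₁ cos φ₂ sin²(Δλ/2) = 0.000009
c = 2·arcsin(√a) = 0.006017 rad = 0.3448°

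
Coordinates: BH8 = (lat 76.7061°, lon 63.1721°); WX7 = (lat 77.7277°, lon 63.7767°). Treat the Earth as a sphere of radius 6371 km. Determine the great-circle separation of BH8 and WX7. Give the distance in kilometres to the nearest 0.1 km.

114.6 km

Δφ = 1.0216°,  Δλ = 0.6046°
a = sin²(Δφ/2) + cos φ₁ cos φ₂ sin²(Δλ/2) = 0.000081
c = 2·arcsin(√a) = 0.017982 rad = 1.0303°
d = R·c = 6371 × 0.017982 = 114.6 km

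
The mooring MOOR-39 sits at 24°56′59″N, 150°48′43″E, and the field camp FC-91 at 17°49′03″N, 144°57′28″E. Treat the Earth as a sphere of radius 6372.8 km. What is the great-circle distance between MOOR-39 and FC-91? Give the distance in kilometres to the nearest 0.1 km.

MOOR-39: φ = +24.94972°, λ = +150.81194°
FC-91: φ = +17.81750°, λ = +144.95778°
Δφ = -7.1322°,  Δλ = -5.8542°
a = sin²(Δφ/2) + cos φ₁ cos φ₂ sin²(Δλ/2) = 0.006120
c = 2·arcsin(√a) = 0.156618 rad = 8.9735°
d = R·c = 6372.8 × 0.156618 = 998.1 km

998.1 km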